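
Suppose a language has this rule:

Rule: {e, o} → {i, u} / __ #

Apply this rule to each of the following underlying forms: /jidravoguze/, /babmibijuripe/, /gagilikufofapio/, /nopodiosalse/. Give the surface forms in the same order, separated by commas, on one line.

/jidravoguze/: /e/ is a mid vowel in word-final position, so it raises to [i]. → [jidravoguzi].
/babmibijuripe/: /e/ is a mid vowel in word-final position, so it raises to [i]. → [babmibijuripi].
/gagilikufofapio/: /o/ is a mid vowel in word-final position, so it raises to [u]. → [gagilikufofapiu].
/nopodiosalse/: /e/ is a mid vowel in word-final position, so it raises to [i]. → [nopodiosalsi].

jidravoguzi, babmibijuripi, gagilikufofapiu, nopodiosalsi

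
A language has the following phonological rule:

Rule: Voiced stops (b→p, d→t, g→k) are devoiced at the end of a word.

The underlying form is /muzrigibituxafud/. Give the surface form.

/d/ is a voiced stop in word-final position, so it devoices to [t].
Surface form: [muzrigibituxafut].

muzrigibituxafut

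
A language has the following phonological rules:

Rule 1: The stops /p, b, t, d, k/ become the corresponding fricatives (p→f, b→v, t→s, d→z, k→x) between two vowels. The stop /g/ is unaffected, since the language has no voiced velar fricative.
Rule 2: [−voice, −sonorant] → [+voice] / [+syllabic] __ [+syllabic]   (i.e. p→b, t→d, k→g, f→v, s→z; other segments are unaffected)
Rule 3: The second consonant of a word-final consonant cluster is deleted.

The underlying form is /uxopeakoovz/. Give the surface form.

uxoveaxoov

Rule 1 (intervocalic spirantization): /p/ is a stop between vowels /o/ and /e/, so it spirantizes to the fricative [f]. /k/ is a stop between vowels /a/ and /o/, so it spirantizes to the fricative [x]. /uxopeakoovz/ → uxofeaxoovz.
Rule 2 (intervocalic voicing): /f/ is a voiceless obstruent between vowels /o/ and /e/, so it voices to [v]. /uxofeaxoovz/ → uxoveaxoovz.
Rule 3 (final cluster simplification): /z/ is the second consonant of a word-final cluster /vz/, so it deletes. /uxoveaxoovz/ → uxoveaxoov.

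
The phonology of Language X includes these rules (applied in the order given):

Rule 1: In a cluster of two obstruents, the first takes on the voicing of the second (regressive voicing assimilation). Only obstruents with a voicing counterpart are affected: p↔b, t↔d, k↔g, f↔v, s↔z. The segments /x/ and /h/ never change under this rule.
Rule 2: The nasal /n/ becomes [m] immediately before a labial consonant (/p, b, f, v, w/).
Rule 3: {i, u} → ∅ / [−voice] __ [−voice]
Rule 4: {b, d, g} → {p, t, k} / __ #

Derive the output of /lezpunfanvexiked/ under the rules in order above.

lespumfamvexket

Rule 1 (regressive voicing assimilation): /z/ precedes the voiceless obstruent /p/, so it devoices to [s] by assimilation. /lezpunfanvexiked/ → lespunfanvexiked.
Rule 2 (nasal place assimilation): /n/ precedes the labial consonant /f/, so it assimilates in place to [m]. /n/ precedes the labial consonant /v/, so it assimilates in place to [m]. /lespunfanvexiked/ → lespumfamvexiked.
Rule 3 (high vowel syncope): /i/ is a high vowel flanked by voiceless consonants /x/ and /k/, so it deletes. /lespumfamvexiked/ → lespumfamvexked.
Rule 4 (final devoicing): /d/ is a voiced stop in word-final position, so it devoices to [t]. /lespumfamvexked/ → lespumfamvexket.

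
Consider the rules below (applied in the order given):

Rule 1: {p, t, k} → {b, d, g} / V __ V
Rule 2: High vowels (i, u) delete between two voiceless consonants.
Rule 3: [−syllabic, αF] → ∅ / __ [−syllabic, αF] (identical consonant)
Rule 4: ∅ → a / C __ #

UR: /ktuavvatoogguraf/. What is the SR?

ktuavadoogurafa

Rule 1 (intervocalic voicing): /t/ is a voiceless stop between vowels /a/ and /o/, so it voices to [d]. /ktuavvatoogguraf/ → ktuavvadoogguraf.
Rule 2 (high vowel syncope): no segment meets the environment; /ktuavvadoogguraf/ is unchanged.
Rule 3 (degemination): /vv/ is a geminate; the first /v/ deletes. /gg/ is a geminate; the first /g/ deletes. /ktuavvadoogguraf/ → ktuavadooguraf.
Rule 4 (final a-epenthesis): the form ends in the consonant /f/, so [a] is inserted word-finally. /ktuavadooguraf/ → ktuavadoogurafa.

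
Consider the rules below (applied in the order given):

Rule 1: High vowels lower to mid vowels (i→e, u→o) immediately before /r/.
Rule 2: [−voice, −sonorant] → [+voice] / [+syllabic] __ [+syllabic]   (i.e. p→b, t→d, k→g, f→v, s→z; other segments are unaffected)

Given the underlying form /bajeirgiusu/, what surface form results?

bajeergiuzu

Rule 1 (pre-rhotic lowering): /i/ is a high vowel immediately before /r/, so it lowers to [e]. /bajeirgiusu/ → bajeergiusu.
Rule 2 (intervocalic voicing): /s/ is a voiceless obstruent between vowels /u/ and /u/, so it voices to [z]. /bajeergiusu/ → bajeergiuzu.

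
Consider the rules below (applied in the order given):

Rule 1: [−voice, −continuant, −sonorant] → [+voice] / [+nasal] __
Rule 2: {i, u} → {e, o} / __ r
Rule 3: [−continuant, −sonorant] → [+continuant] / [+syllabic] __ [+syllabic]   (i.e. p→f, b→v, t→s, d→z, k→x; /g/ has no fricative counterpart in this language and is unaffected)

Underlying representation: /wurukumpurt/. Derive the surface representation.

Rule 1 (post-nasal voicing): /p/ is a voiceless stop immediately after the nasal /m/, so it voices to [b]. /wurukumpurt/ → wurukumburt.
Rule 2 (pre-rhotic lowering): /u/ is a high vowel immediately before /r/, so it lowers to [o]. /u/ is a high vowel immediately before /r/, so it lowers to [o]. /wurukumburt/ → worukumbort.
Rule 3 (intervocalic spirantization): /k/ is a stop between vowels /u/ and /u/, so it spirantizes to the fricative [x]. /worukumbort/ → woruxumbort.

woruxumbort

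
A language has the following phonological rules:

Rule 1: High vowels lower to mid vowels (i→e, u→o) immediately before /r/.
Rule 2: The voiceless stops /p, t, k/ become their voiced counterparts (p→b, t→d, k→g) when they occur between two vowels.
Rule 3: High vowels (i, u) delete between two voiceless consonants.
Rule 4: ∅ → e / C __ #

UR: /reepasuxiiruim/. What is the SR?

Rule 1 (pre-rhotic lowering): /i/ is a high vowel immediately before /r/, so it lowers to [e]. /reepasuxiiruim/ → reepasuxieruim.
Rule 2 (intervocalic voicing): /p/ is a voiceless stop between vowels /e/ and /a/, so it voices to [b]. /reepasuxieruim/ → reebasuxieruim.
Rule 3 (high vowel syncope): /u/ is a high vowel flanked by voiceless consonants /s/ and /x/, so it deletes. /reebasuxieruim/ → reebasxieruim.
Rule 4 (final e-epenthesis): the form ends in the consonant /m/, so [e] is inserted word-finally. /reebasxieruim/ → reebasxieruime.

reebasxieruime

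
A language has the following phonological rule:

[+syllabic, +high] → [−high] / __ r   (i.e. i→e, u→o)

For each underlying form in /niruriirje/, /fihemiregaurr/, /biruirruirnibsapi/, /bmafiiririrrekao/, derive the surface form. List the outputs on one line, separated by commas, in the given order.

/niruriirje/: /i/ is a high vowel immediately before /r/, so it lowers to [e]. /u/ is a high vowel immediately before /r/, so it lowers to [o]. /i/ is a high vowel immediately before /r/, so it lowers to [e]. → [nerorierje].
/fihemiregaurr/: /i/ is a high vowel immediately before /r/, so it lowers to [e]. /u/ is a high vowel immediately before /r/, so it lowers to [o]. → [fihemeregaorr].
/biruirruirnibsapi/: /i/ is a high vowel immediately before /r/, so it lowers to [e]. /i/ is a high vowel immediately before /r/, so it lowers to [e]. /i/ is a high vowel immediately before /r/, so it lowers to [e]. → [beruerruernibsapi].
/bmafiiririrrekao/: /i/ is a high vowel immediately before /r/, so it lowers to [e]. /i/ is a high vowel immediately before /r/, so it lowers to [e]. /i/ is a high vowel immediately before /r/, so it lowers to [e]. → [bmafierererrekao].

nerorierje, fihemeregaorr, beruerruernibsapi, bmafierererrekao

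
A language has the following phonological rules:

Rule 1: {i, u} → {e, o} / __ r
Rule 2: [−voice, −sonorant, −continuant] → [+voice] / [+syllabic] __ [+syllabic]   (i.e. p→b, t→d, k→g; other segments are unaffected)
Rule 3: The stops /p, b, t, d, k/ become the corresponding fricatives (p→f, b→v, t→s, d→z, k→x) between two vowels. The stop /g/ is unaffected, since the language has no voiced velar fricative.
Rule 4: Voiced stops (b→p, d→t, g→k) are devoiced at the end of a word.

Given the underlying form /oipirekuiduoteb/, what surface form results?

Rule 1 (pre-rhotic lowering): /i/ is a high vowel immediately before /r/, so it lowers to [e]. /oipirekuiduoteb/ → oiperekuiduoteb.
Rule 2 (intervocalic voicing): /p/ is a voiceless stop between vowels /i/ and /e/, so it voices to [b]. /k/ is a voiceless stop between vowels /e/ and /u/, so it voices to [g]. /t/ is a voiceless stop between vowels /o/ and /e/, so it voices to [d]. /oiperekuiduoteb/ → oibereguiduodeb.
Rule 3 (intervocalic spirantization): /b/ is a stop between vowels /i/ and /e/, so it spirantizes to the fricative [v]. /d/ is a stop between vowels /i/ and /u/, so it spirantizes to the fricative [z]. /d/ is a stop between vowels /o/ and /e/, so it spirantizes to the fricative [z]. /oibereguiduodeb/ → oivereguizuozeb.
Rule 4 (final devoicing): /b/ is a voiced stop in word-final position, so it devoices to [p]. /oivereguizuozeb/ → oivereguizuozep.

oivereguizuozep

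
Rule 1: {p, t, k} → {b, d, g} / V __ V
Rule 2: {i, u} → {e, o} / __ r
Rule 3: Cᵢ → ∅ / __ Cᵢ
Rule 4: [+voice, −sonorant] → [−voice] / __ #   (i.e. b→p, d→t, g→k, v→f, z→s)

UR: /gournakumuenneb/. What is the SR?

goornagumuenep

Rule 1 (intervocalic voicing): /k/ is a voiceless stop between vowels /a/ and /u/, so it voices to [g]. /gournakumuenneb/ → gournagumuenneb.
Rule 2 (pre-rhotic lowering): /u/ is a high vowel immediately before /r/, so it lowers to [o]. /gournagumuenneb/ → goornagumuenneb.
Rule 3 (degemination): /nn/ is a geminate; the first /n/ deletes. /goornagumuenneb/ → goornagumueneb.
Rule 4 (final devoicing): /b/ is a voiced obstruent in word-final position, so it devoices to [p]. /goornagumueneb/ → goornagumuenep.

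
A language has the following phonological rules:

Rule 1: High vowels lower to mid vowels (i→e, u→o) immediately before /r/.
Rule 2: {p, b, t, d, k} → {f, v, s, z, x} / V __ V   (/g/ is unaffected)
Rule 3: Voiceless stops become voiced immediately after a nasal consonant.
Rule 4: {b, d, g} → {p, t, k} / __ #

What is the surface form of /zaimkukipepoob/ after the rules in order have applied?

Rule 1 (pre-rhotic lowering): no segment meets the environment; /zaimkukipepoob/ is unchanged.
Rule 2 (intervocalic spirantization): /k/ is a stop between vowels /u/ and /i/, so it spirantizes to the fricative [x]. /p/ is a stop between vowels /i/ and /e/, so it spirantizes to the fricative [f]. /p/ is a stop between vowels /e/ and /o/, so it spirantizes to the fricative [f]. /zaimkukipepoob/ → zaimkuxifefoob.
Rule 3 (post-nasal voicing): /k/ is a voiceless stop immediately after the nasal /m/, so it voices to [g]. /zaimkuxifefoob/ → zaimguxifefoob.
Rule 4 (final devoicing): /b/ is a voiced stop in word-final position, so it devoices to [p]. /zaimguxifefoob/ → zaimguxifefoop.

zaimguxifefoop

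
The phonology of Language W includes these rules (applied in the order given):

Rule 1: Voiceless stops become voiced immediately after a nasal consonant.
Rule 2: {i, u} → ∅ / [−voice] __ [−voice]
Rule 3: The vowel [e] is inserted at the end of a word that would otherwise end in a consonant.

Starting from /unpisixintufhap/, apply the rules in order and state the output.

Rule 1 (post-nasal voicing): /p/ is a voiceless stop immediately after the nasal /n/, so it voices to [b]. /t/ is a voiceless stop immediately after the nasal /n/, so it voices to [d]. /unpisixintufhap/ → unbisixindufhap.
Rule 2 (high vowel syncope): /i/ is a high vowel flanked by voiceless consonants /s/ and /x/, so it deletes. /unbisixindufhap/ → unbisxindufhap.
Rule 3 (final e-epenthesis): the form ends in the consonant /p/, so [e] is inserted word-finally. /unbisxindufhap/ → unbisxindufhape.

unbisxindufhape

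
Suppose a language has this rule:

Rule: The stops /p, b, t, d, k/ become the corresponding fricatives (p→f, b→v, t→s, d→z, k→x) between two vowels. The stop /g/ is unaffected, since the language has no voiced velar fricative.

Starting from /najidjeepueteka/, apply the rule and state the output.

/p/ is a stop between vowels /e/ and /u/, so it spirantizes to the fricative [f].
/t/ is a stop between vowels /e/ and /e/, so it spirantizes to the fricative [s].
/k/ is a stop between vowels /e/ and /a/, so it spirantizes to the fricative [x].
The other instance of /d/ does not occur in the required environment and remains unchanged.
Surface form: [najidjeefuesexa].

najidjeefuesexa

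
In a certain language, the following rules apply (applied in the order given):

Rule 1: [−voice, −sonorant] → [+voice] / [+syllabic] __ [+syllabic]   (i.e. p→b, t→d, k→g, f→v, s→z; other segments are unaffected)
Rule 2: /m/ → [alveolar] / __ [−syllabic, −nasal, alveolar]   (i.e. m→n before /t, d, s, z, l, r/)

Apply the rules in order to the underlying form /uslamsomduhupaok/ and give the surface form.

Rule 1 (intervocalic voicing): /p/ is a voiceless obstruent between vowels /u/ and /a/, so it voices to [b]. /uslamsomduhupaok/ → uslamsomduhubaok.
Rule 2 (nasal place assimilation): /m/ precedes the alveolar consonant /s/, so it assimilates in place to [n]. /m/ precedes the alveolar consonant /d/, so it assimilates in place to [n]. /uslamsomduhubaok/ → uslansonduhubaok.

uslansonduhubaok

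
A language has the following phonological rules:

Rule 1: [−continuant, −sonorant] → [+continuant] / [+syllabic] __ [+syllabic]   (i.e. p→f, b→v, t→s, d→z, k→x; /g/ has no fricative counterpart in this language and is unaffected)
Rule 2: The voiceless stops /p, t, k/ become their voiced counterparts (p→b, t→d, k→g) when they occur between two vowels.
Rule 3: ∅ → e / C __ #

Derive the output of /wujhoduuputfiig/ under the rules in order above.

wujhozuufutfiige

Rule 1 (intervocalic spirantization): /d/ is a stop between vowels /o/ and /u/, so it spirantizes to the fricative [z]. /p/ is a stop between vowels /u/ and /u/, so it spirantizes to the fricative [f]. /wujhoduuputfiig/ → wujhozuufutfiig.
Rule 2 (intervocalic voicing): no segment meets the environment; /wujhozuufutfiig/ is unchanged.
Rule 3 (final e-epenthesis): the form ends in the consonant /g/, so [e] is inserted word-finally. /wujhozuufutfiig/ → wujhozuufutfiige.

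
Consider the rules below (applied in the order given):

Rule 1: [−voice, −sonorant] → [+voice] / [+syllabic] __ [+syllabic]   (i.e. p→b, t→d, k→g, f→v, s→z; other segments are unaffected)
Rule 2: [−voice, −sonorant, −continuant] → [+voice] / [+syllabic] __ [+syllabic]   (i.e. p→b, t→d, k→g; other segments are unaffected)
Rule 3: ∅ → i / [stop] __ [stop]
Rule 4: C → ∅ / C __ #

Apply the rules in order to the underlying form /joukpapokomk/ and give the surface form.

joukipabogom

Rule 1 (intervocalic voicing): /p/ is a voiceless obstruent between vowels /a/ and /o/, so it voices to [b]. /k/ is a voiceless obstruent between vowels /o/ and /o/, so it voices to [g]. /joukpapokomk/ → joukpabogomk.
Rule 2 (intervocalic voicing): no segment meets the environment; /joukpabogomk/ is unchanged.
Rule 3 (stop-cluster i-epenthesis): /k/ and /p/ form a stop–stop cluster, so [i] is inserted between them. /joukpabogomk/ → joukipabogomk.
Rule 4 (final cluster simplification): /k/ is the second consonant of a word-final cluster /mk/, so it deletes. /joukipabogomk/ → joukipabogom.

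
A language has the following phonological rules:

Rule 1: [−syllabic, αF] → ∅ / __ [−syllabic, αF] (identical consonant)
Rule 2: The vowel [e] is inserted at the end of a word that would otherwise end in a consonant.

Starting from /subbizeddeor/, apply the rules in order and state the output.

Rule 1 (degemination): /bb/ is a geminate; the first /b/ deletes. /dd/ is a geminate; the first /d/ deletes. /subbizeddeor/ → subizedeor.
Rule 2 (final e-epenthesis): the form ends in the consonant /r/, so [e] is inserted word-finally. /subizedeor/ → subizedeore.

subizedeore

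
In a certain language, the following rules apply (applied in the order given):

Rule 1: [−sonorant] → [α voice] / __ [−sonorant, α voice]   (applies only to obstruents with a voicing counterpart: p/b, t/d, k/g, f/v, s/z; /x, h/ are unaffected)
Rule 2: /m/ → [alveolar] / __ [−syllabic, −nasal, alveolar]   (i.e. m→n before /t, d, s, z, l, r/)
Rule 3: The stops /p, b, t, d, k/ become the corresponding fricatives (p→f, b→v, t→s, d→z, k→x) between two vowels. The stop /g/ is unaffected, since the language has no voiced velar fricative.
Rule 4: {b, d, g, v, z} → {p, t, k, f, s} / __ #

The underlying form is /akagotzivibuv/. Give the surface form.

axagodzivivuf

Rule 1 (regressive voicing assimilation): /t/ precedes the voiced obstruent /z/, so it voices to [d] by assimilation. /akagotzivibuv/ → akagodzivibuv.
Rule 2 (nasal place assimilation): no segment meets the environment; /akagodzivibuv/ is unchanged.
Rule 3 (intervocalic spirantization): /k/ is a stop between vowels /a/ and /a/, so it spirantizes to the fricative [x]. /b/ is a stop between vowels /i/ and /u/, so it spirantizes to the fricative [v]. /akagodzivibuv/ → axagodzivivuv.
Rule 4 (final devoicing): /v/ is a voiced obstruent in word-final position, so it devoices to [f]. /axagodzivivuv/ → axagodzivivuf.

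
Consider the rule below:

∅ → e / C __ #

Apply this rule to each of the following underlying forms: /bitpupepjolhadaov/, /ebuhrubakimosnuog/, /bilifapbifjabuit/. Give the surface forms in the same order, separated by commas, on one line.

bitpupepjolhadaove, ebuhrubakimosnuoge, bilifapbifjabuite

/bitpupepjolhadaov/: the form ends in the consonant /v/, so [e] is inserted word-finally. → [bitpupepjolhadaove].
/ebuhrubakimosnuog/: the form ends in the consonant /g/, so [e] is inserted word-finally. → [ebuhrubakimosnuoge].
/bilifapbifjabuit/: the form ends in the consonant /t/, so [e] is inserted word-finally. → [bilifapbifjabuite].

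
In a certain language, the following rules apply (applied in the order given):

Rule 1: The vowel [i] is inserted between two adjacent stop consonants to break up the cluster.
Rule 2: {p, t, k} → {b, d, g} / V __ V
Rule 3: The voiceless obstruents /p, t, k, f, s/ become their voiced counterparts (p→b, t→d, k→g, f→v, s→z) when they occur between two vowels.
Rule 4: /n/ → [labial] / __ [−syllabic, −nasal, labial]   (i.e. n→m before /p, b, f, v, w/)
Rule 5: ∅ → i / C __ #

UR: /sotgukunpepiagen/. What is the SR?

sodigugumpebiageni

Rule 1 (stop-cluster i-epenthesis): /t/ and /g/ form a stop–stop cluster, so [i] is inserted between them. /sotgukunpepiagen/ → sotigukunpepiagen.
Rule 2 (intervocalic voicing): /t/ is a voiceless stop between vowels /o/ and /i/, so it voices to [d]. /k/ is a voiceless stop between vowels /u/ and /u/, so it voices to [g]. /p/ is a voiceless stop between vowels /e/ and /i/, so it voices to [b]. /sotigukunpepiagen/ → sodigugunpebiagen.
Rule 3 (intervocalic voicing): no segment meets the environment; /sodigugunpebiagen/ is unchanged.
Rule 4 (nasal place assimilation): /n/ precedes the labial consonant /p/, so it assimilates in place to [m]. /sodigugunpebiagen/ → sodigugumpebiagen.
Rule 5 (final i-epenthesis): the form ends in the consonant /n/, so [i] is inserted word-finally. /sodigugumpebiagen/ → sodigugumpebiageni.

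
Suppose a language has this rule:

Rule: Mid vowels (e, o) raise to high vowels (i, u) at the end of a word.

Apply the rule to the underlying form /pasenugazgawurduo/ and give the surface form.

pasenugazgawurduu

Scanning /pasenugazgawurduo/: /e/ at position 4 is not in the conditioning environment; /o/ is a mid vowel in word-final position, so it raises to [u].
Result: [pasenugazgawurduu].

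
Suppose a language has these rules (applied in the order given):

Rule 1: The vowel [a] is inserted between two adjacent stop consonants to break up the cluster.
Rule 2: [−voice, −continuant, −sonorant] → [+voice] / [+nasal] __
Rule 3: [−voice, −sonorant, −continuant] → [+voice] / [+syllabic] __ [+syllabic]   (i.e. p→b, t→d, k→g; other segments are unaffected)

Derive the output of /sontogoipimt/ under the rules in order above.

sondogoibimd

Rule 1 (stop-cluster a-epenthesis): no segment meets the environment; /sontogoipimt/ is unchanged.
Rule 2 (post-nasal voicing): /t/ is a voiceless stop immediately after the nasal /n/, so it voices to [d]. /t/ is a voiceless stop immediately after the nasal /m/, so it voices to [d]. /sontogoipimt/ → sondogoipimd.
Rule 3 (intervocalic voicing): /p/ is a voiceless stop between vowels /i/ and /i/, so it voices to [b]. /sondogoipimd/ → sondogoibimd.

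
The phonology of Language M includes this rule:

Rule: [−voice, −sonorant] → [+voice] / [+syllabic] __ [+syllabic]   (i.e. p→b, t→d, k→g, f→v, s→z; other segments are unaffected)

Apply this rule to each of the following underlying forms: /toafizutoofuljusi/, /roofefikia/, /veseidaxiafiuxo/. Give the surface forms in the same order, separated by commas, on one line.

/toafizutoofuljusi/: /f/ is a voiceless obstruent between vowels /a/ and /i/, so it voices to [v]. /t/ is a voiceless obstruent between vowels /u/ and /o/, so it voices to [d]. /f/ is a voiceless obstruent between vowels /o/ and /u/, so it voices to [v]. /s/ is a voiceless obstruent between vowels /u/ and /i/, so it voices to [z]. → [toavizudoovuljuzi].
/roofefikia/: /f/ is a voiceless obstruent between vowels /o/ and /e/, so it voices to [v]. /f/ is a voiceless obstruent between vowels /e/ and /i/, so it voices to [v]. /k/ is a voiceless obstruent between vowels /i/ and /i/, so it voices to [g]. → [roovevigia].
/veseidaxiafiuxo/: /s/ is a voiceless obstruent between vowels /e/ and /e/, so it voices to [z]. /f/ is a voiceless obstruent between vowels /a/ and /i/, so it voices to [v]. → [vezeidaxiaviuxo].

toavizudoovuljuzi, roovevigia, vezeidaxiaviuxo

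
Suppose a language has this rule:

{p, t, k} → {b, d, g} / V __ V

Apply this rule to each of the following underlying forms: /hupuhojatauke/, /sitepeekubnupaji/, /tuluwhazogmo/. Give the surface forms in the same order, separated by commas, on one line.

hubuhojadauge, sidebeegubnubaji, tuluwhazogmo

/hupuhojatauke/: /p/ is a voiceless stop between vowels /u/ and /u/, so it voices to [b]. /t/ is a voiceless stop between vowels /a/ and /a/, so it voices to [d]. /k/ is a voiceless stop between vowels /u/ and /e/, so it voices to [g]. → [hubuhojadauge].
/sitepeekubnupaji/: /t/ is a voiceless stop between vowels /i/ and /e/, so it voices to [d]. /p/ is a voiceless stop between vowels /e/ and /e/, so it voices to [b]. /k/ is a voiceless stop between vowels /e/ and /u/, so it voices to [g]. /p/ is a voiceless stop between vowels /u/ and /a/, so it voices to [b]. → [sidebeegubnubaji].
/tuluwhazogmo/: the rule's environment is not met; surfaces unchanged as [tuluwhazogmo].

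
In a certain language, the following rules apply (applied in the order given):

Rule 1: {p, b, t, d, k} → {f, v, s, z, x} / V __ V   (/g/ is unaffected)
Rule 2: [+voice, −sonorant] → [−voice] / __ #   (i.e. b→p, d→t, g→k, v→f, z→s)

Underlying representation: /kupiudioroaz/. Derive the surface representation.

kufiuzioroas

Rule 1 (intervocalic spirantization): /p/ is a stop between vowels /u/ and /i/, so it spirantizes to the fricative [f]. /d/ is a stop between vowels /u/ and /i/, so it spirantizes to the fricative [z]. /kupiudioroaz/ → kufiuzioroaz.
Rule 2 (final devoicing): /z/ is a voiced obstruent in word-final position, so it devoices to [s]. /kufiuzioroaz/ → kufiuzioroas.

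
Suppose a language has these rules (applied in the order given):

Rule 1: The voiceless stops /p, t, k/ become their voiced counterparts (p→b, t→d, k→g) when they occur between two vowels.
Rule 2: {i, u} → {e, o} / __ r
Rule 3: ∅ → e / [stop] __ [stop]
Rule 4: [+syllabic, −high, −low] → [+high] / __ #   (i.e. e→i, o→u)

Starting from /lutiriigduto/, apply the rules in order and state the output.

luderiigedudu

Rule 1 (intervocalic voicing): /t/ is a voiceless stop between vowels /u/ and /i/, so it voices to [d]. /t/ is a voiceless stop between vowels /u/ and /o/, so it voices to [d]. /lutiriigduto/ → ludiriigdudo.
Rule 2 (pre-rhotic lowering): /i/ is a high vowel immediately before /r/, so it lowers to [e]. /ludiriigdudo/ → luderiigdudo.
Rule 3 (stop-cluster e-epenthesis): /g/ and /d/ form a stop–stop cluster, so [e] is inserted between them. /luderiigdudo/ → luderiigedudo.
Rule 4 (final vowel raising): /o/ is a mid vowel in word-final position, so it raises to [u]. /luderiigedudo/ → luderiigedudu.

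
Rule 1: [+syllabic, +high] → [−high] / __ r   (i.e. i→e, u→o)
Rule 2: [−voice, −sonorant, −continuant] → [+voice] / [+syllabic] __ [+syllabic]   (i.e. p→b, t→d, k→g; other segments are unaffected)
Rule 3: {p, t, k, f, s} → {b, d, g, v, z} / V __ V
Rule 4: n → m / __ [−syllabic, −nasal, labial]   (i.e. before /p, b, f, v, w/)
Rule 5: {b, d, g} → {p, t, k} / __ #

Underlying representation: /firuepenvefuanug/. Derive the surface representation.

Rule 1 (pre-rhotic lowering): /i/ is a high vowel immediately before /r/, so it lowers to [e]. /firuepenvefuanug/ → feruepenvefuanug.
Rule 2 (intervocalic voicing): /p/ is a voiceless stop between vowels /e/ and /e/, so it voices to [b]. /feruepenvefuanug/ → feruebenvefuanug.
Rule 3 (intervocalic voicing): /f/ is a voiceless obstruent between vowels /e/ and /u/, so it voices to [v]. /feruebenvefuanug/ → feruebenvevuanug.
Rule 4 (nasal place assimilation): /n/ precedes the labial consonant /v/, so it assimilates in place to [m]. /feruebenvevuanug/ → feruebemvevuanug.
Rule 5 (final devoicing): /g/ is a voiced stop in word-final position, so it devoices to [k]. /feruebemvevuanug/ → feruebemvevuanuk.

feruebemvevuanuk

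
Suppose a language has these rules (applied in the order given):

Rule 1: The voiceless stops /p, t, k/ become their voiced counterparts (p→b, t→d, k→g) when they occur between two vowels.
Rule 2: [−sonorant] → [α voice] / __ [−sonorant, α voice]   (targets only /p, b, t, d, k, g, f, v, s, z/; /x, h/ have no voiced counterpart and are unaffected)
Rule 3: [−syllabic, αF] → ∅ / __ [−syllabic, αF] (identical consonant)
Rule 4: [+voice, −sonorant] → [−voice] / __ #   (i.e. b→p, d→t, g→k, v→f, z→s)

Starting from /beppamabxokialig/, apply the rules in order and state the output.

bepamapxogialik

Rule 1 (intervocalic voicing): /k/ is a voiceless stop between vowels /o/ and /i/, so it voices to [g]. /beppamabxokialig/ → beppamabxogialig.
Rule 2 (regressive voicing assimilation): /b/ precedes the voiceless obstruent /x/, so it devoices to [p] by assimilation. /beppamabxogialig/ → beppamapxogialig.
Rule 3 (degemination): /pp/ is a geminate; the first /p/ deletes. /beppamapxogialig/ → bepamapxogialig.
Rule 4 (final devoicing): /g/ is a voiced obstruent in word-final position, so it devoices to [k]. /bepamapxogialig/ → bepamapxogialik.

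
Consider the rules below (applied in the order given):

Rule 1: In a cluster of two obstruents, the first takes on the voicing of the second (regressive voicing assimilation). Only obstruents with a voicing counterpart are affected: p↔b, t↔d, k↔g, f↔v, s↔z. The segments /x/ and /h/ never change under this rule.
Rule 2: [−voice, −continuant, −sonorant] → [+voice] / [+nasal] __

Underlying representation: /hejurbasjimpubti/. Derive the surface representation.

hejurbasjimbupti

Rule 1 (regressive voicing assimilation): /b/ precedes the voiceless obstruent /t/, so it devoices to [p] by assimilation. /hejurbasjimpubti/ → hejurbasjimpupti.
Rule 2 (post-nasal voicing): /p/ is a voiceless stop immediately after the nasal /m/, so it voices to [b]. /hejurbasjimpupti/ → hejurbasjimbupti.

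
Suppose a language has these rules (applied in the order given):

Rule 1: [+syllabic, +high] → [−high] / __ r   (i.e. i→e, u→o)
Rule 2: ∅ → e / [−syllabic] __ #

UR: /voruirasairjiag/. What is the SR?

voruerasaerjiage

Rule 1 (pre-rhotic lowering): /i/ is a high vowel immediately before /r/, so it lowers to [e]. /i/ is a high vowel immediately before /r/, so it lowers to [e]. /voruirasairjiag/ → voruerasaerjiag.
Rule 2 (final e-epenthesis): the form ends in the consonant /g/, so [e] is inserted word-finally. /voruerasaerjiag/ → voruerasaerjiage.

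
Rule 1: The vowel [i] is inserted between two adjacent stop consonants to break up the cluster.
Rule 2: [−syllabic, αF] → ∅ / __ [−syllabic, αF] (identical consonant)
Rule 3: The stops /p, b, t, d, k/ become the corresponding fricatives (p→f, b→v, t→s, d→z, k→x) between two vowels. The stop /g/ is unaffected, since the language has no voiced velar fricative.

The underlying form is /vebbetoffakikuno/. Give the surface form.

Rule 1 (stop-cluster i-epenthesis): /b/ and /b/ form a stop–stop cluster, so [i] is inserted between them. /vebbetoffakikuno/ → vebibetoffakikuno.
Rule 2 (degemination): /ff/ is a geminate; the first /f/ deletes. /vebibetoffakikuno/ → vebibetofakikuno.
Rule 3 (intervocalic spirantization): /b/ is a stop between vowels /e/ and /i/, so it spirantizes to the fricative [v]. /b/ is a stop between vowels /i/ and /e/, so it spirantizes to the fricative [v]. /t/ is a stop between vowels /e/ and /o/, so it spirantizes to the fricative [s]. /k/ is a stop between vowels /a/ and /i/, so it spirantizes to the fricative [x]. /k/ is a stop between vowels /i/ and /u/, so it spirantizes to the fricative [x]. /vebibetofakikuno/ → vevivesofaxixuno.

vevivesofaxixuno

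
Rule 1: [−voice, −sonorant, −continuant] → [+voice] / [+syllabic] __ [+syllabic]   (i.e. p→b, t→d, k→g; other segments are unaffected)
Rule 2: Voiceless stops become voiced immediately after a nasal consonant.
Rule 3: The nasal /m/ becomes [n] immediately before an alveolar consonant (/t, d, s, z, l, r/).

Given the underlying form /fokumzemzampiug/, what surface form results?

Rule 1 (intervocalic voicing): /k/ is a voiceless stop between vowels /o/ and /u/, so it voices to [g]. /fokumzemzampiug/ → fogumzemzampiug.
Rule 2 (post-nasal voicing): /p/ is a voiceless stop immediately after the nasal /m/, so it voices to [b]. /fogumzemzampiug/ → fogumzemzambiug.
Rule 3 (nasal place assimilation): /m/ precedes the alveolar consonant /z/, so it assimilates in place to [n]. /m/ precedes the alveolar consonant /z/, so it assimilates in place to [n]. /fogumzemzambiug/ → fogunzenzambiug.

fogunzenzambiug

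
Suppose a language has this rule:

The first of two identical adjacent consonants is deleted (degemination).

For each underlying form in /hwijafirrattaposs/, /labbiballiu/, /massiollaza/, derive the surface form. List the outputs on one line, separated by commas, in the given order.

/hwijafirrattaposs/: /rr/ is a geminate; the first /r/ deletes. /tt/ is a geminate; the first /t/ deletes. /ss/ is a geminate; the first /s/ deletes. → [hwijafiratapos].
/labbiballiu/: /bb/ is a geminate; the first /b/ deletes. /ll/ is a geminate; the first /l/ deletes. → [labibaliu].
/massiollaza/: /ss/ is a geminate; the first /s/ deletes. /ll/ is a geminate; the first /l/ deletes. → [masiolaza].

hwijafiratapos, labibaliu, masiolaza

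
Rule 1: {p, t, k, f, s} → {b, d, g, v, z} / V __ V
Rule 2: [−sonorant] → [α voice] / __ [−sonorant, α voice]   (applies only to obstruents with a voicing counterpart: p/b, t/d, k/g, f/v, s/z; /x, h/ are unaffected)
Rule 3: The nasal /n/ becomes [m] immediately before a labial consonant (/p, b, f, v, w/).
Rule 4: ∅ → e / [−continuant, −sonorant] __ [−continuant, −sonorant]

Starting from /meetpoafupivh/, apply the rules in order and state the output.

Rule 1 (intervocalic voicing): /f/ is a voiceless obstruent between vowels /a/ and /u/, so it voices to [v]. /p/ is a voiceless obstruent between vowels /u/ and /i/, so it voices to [b]. /meetpoafupivh/ → meetpoavubivh.
Rule 2 (regressive voicing assimilation): /v/ precedes the voiceless obstruent /h/, so it devoices to [f] by assimilation. /meetpoavubivh/ → meetpoavubifh.
Rule 3 (nasal place assimilation): no segment meets the environment; /meetpoavubifh/ is unchanged.
Rule 4 (stop-cluster e-epenthesis): /t/ and /p/ form a stop–stop cluster, so [e] is inserted between them. /meetpoavubifh/ → meetepoavubifh.

meetepoavubifh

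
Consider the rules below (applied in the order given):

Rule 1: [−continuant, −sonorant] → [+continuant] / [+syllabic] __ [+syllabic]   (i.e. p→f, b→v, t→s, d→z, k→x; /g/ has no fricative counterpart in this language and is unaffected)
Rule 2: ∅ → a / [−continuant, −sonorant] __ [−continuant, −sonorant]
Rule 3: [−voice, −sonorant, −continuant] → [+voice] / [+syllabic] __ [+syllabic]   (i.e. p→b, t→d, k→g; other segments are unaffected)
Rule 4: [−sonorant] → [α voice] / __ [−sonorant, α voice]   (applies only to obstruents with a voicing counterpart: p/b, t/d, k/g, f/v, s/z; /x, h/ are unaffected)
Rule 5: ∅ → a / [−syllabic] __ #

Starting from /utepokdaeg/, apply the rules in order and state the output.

usefogadaega

Rule 1 (intervocalic spirantization): /t/ is a stop between vowels /u/ and /e/, so it spirantizes to the fricative [s]. /p/ is a stop between vowels /e/ and /o/, so it spirantizes to the fricative [f]. /utepokdaeg/ → usefokdaeg.
Rule 2 (stop-cluster a-epenthesis): /k/ and /d/ form a stop–stop cluster, so [a] is inserted between them. /usefokdaeg/ → usefokadaeg.
Rule 3 (intervocalic voicing): /k/ is a voiceless stop between vowels /o/ and /a/, so it voices to [g]. /usefokadaeg/ → usefogadaeg.
Rule 4 (regressive voicing assimilation): no segment meets the environment; /usefogadaeg/ is unchanged.
Rule 5 (final a-epenthesis): the form ends in the consonant /g/, so [a] is inserted word-finally. /usefogadaeg/ → usefogadaega.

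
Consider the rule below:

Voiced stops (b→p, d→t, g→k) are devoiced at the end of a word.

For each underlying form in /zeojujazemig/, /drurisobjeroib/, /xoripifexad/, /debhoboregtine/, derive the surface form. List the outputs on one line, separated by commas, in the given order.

zeojujazemik, drurisobjeroip, xoripifexat, debhoboregtine

/zeojujazemig/: /g/ is a voiced stop in word-final position, so it devoices to [k]. → [zeojujazemik].
/drurisobjeroib/: /b/ is a voiced stop in word-final position, so it devoices to [p]. → [drurisobjeroip].
/xoripifexad/: /d/ is a voiced stop in word-final position, so it devoices to [t]. → [xoripifexat].
/debhoboregtine/: the rule's environment is not met; surfaces unchanged as [debhoboregtine].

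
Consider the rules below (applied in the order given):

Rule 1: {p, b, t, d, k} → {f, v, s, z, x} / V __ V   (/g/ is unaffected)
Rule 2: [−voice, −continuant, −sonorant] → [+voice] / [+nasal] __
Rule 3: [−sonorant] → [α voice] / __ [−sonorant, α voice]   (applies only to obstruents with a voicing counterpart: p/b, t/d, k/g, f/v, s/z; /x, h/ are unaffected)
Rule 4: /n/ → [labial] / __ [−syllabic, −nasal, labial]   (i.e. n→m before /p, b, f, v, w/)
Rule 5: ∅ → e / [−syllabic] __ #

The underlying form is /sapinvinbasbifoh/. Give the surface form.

safimvimbazbifohe

Rule 1 (intervocalic spirantization): /p/ is a stop between vowels /a/ and /i/, so it spirantizes to the fricative [f]. /sapinvinbasbifoh/ → safinvinbasbifoh.
Rule 2 (post-nasal voicing): no segment meets the environment; /safinvinbasbifoh/ is unchanged.
Rule 3 (regressive voicing assimilation): /s/ precedes the voiced obstruent /b/, so it voices to [z] by assimilation. /safinvinbasbifoh/ → safinvinbazbifoh.
Rule 4 (nasal place assimilation): /n/ precedes the labial consonant /v/, so it assimilates in place to [m]. /n/ precedes the labial consonant /b/, so it assimilates in place to [m]. /safinvinbazbifoh/ → safimvimbazbifoh.
Rule 5 (final e-epenthesis): the form ends in the consonant /h/, so [e] is inserted word-finally. /safimvimbazbifoh/ → safimvimbazbifohe.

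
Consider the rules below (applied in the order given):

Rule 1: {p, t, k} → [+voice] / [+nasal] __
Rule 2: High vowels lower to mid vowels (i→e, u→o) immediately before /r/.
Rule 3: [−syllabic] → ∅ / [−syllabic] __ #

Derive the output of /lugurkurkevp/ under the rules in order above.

Rule 1 (post-nasal voicing): no segment meets the environment; /lugurkurkevp/ is unchanged.
Rule 2 (pre-rhotic lowering): /u/ is a high vowel immediately before /r/, so it lowers to [o]. /u/ is a high vowel immediately before /r/, so it lowers to [o]. /lugurkurkevp/ → lugorkorkevp.
Rule 3 (final cluster simplification): /p/ is the second consonant of a word-final cluster /vp/, so it deletes. /lugorkorkevp/ → lugorkorkev.

lugorkorkev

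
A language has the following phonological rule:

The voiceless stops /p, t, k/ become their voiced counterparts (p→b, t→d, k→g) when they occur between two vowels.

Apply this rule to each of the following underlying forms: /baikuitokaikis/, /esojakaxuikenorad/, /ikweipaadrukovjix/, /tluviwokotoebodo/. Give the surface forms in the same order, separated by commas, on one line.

/baikuitokaikis/: /k/ is a voiceless stop between vowels /i/ and /u/, so it voices to [g]. /t/ is a voiceless stop between vowels /i/ and /o/, so it voices to [d]. /k/ is a voiceless stop between vowels /o/ and /a/, so it voices to [g]. /k/ is a voiceless stop between vowels /i/ and /i/, so it voices to [g]. → [baiguidogaigis].
/esojakaxuikenorad/: /k/ is a voiceless stop between vowels /a/ and /a/, so it voices to [g]. /k/ is a voiceless stop between vowels /i/ and /e/, so it voices to [g]. → [esojagaxuigenorad].
/ikweipaadrukovjix/: /p/ is a voiceless stop between vowels /i/ and /a/, so it voices to [b]. /k/ is a voiceless stop between vowels /u/ and /o/, so it voices to [g]. → [ikweibaadrugovjix].
/tluviwokotoebodo/: /k/ is a voiceless stop between vowels /o/ and /o/, so it voices to [g]. /t/ is a voiceless stop between vowels /o/ and /o/, so it voices to [d]. → [tluviwogodoebodo].

baiguidogaigis, esojagaxuigenorad, ikweibaadrugovjix, tluviwogodoebodo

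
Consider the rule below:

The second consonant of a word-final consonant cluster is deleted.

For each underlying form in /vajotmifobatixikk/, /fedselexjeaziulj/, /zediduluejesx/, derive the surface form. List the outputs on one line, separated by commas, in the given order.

/vajotmifobatixikk/: /k/ is the second consonant of a word-final cluster /kk/, so it deletes. → [vajotmifobatixik].
/fedselexjeaziulj/: /j/ is the second consonant of a word-final cluster /lj/, so it deletes. → [fedselexjeaziul].
/zediduluejesx/: /x/ is the second consonant of a word-final cluster /sx/, so it deletes. → [zediduluejes].

vajotmifobatixik, fedselexjeaziul, zediduluejes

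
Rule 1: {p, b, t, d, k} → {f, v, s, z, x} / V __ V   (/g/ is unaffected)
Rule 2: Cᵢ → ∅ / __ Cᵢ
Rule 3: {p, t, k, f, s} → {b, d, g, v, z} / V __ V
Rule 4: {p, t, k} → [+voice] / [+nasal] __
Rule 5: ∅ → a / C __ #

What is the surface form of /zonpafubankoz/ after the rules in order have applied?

zonbavuvangoza

Rule 1 (intervocalic spirantization): /b/ is a stop between vowels /u/ and /a/, so it spirantizes to the fricative [v]. /zonpafubankoz/ → zonpafuvankoz.
Rule 2 (degemination): no segment meets the environment; /zonpafuvankoz/ is unchanged.
Rule 3 (intervocalic voicing): /f/ is a voiceless obstruent between vowels /a/ and /u/, so it voices to [v]. /zonpafuvankoz/ → zonpavuvankoz.
Rule 4 (post-nasal voicing): /p/ is a voiceless stop immediately after the nasal /n/, so it voices to [b]. /k/ is a voiceless stop immediately after the nasal /n/, so it voices to [g]. /zonpavuvankoz/ → zonbavuvangoz.
Rule 5 (final a-epenthesis): the form ends in the consonant /z/, so [a] is inserted word-finally. /zonbavuvangoz/ → zonbavuvangoza.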